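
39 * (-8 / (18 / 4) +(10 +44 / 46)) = 357.97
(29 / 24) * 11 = 13.29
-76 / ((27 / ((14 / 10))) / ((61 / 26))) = -9.25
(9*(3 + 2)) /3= 15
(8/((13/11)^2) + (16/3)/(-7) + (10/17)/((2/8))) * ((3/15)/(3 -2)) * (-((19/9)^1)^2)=-159406048/24434865 = -6.52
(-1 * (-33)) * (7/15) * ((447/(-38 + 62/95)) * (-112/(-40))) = -4577727/8870 = -516.09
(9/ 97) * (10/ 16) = 45/776 = 0.06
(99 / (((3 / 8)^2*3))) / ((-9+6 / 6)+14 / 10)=-320/9 = -35.56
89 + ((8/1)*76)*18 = 11033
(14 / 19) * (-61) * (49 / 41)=-41846/779 = -53.72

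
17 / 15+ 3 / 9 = 22/15 = 1.47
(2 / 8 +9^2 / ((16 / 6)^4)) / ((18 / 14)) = 53095/36864 = 1.44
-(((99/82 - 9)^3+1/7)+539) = -254442999/3859576 = -65.93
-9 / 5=-1.80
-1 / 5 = -0.20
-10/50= -1/5 = -0.20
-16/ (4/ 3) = -12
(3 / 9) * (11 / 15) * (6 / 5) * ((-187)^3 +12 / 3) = -47954126/25 = -1918165.04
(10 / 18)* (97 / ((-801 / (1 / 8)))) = -485/57672 = -0.01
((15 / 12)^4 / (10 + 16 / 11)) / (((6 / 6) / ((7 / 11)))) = 625/4608 = 0.14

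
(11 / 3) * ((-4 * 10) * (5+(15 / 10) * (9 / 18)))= -2530/3 = -843.33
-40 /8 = -5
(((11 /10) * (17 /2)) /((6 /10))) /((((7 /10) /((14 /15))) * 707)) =187/6363 = 0.03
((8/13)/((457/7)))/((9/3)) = 56/17823 = 0.00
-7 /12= -0.58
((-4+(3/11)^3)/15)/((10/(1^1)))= -5297/199650 = -0.03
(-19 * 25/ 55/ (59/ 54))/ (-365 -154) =1710/112277 = 0.02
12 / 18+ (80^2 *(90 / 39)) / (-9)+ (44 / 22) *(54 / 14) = -1632.64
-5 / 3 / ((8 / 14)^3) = -1715/192 = -8.93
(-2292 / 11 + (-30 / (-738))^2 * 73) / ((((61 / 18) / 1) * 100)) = -34655593/56397550 = -0.61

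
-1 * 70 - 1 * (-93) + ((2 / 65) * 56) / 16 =1502/65 = 23.11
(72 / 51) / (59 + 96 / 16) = 24/1105 = 0.02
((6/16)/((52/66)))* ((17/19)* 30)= 25245/1976 = 12.78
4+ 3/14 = 4.21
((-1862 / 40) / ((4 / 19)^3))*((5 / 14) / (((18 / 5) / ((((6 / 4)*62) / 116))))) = -141398285/356352 = -396.79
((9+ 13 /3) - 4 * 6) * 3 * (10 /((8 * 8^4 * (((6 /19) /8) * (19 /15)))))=-25/128 = -0.20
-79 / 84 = -0.94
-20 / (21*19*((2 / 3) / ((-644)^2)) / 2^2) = -2369920/19 = -124732.63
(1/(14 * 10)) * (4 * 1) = 1/35 = 0.03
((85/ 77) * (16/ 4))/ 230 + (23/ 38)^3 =23413405/97178312 = 0.24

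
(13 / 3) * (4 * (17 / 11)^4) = 4343092/43923 = 98.88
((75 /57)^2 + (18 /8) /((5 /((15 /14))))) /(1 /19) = 44747/1064 = 42.06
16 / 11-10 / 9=34/99 = 0.34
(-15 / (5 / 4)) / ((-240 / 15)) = 3/4 = 0.75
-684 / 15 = -228/5 = -45.60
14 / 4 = 7/2 = 3.50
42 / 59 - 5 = -4.29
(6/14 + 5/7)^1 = 8/7 = 1.14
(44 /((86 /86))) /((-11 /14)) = -56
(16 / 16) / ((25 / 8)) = 8/25 = 0.32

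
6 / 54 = 1/9 = 0.11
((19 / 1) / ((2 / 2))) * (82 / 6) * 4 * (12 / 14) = 6232/7 = 890.29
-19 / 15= -1.27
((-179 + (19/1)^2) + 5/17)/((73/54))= 167346/1241 = 134.85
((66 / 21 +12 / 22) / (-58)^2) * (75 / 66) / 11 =1775/15671194 = 0.00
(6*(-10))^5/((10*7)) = -77760000/7 = -11108571.43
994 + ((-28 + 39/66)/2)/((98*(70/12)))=75005431/75460 = 993.98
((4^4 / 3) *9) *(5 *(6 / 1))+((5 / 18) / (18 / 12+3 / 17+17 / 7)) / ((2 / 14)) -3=23037.47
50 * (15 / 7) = 750/7 = 107.14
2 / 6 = 1/3 = 0.33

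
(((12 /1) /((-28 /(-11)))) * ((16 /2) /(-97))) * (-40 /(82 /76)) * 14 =802560/3977 = 201.80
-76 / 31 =-2.45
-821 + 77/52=-42615/52 = -819.52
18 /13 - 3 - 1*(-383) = 4958/13 = 381.38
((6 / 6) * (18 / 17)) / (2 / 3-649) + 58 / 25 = 383284/165325 = 2.32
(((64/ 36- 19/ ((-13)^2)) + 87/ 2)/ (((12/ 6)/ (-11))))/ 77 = -137393/42588 = -3.23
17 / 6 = 2.83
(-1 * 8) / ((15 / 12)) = -32/5 = -6.40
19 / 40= 0.48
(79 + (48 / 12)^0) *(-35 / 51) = -2800/51 = -54.90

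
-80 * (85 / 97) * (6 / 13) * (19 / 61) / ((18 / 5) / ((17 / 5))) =-2196400/230763 = -9.52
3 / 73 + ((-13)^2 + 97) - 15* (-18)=39131/73 = 536.04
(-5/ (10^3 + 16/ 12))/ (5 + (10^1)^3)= -1/201268 = 0.00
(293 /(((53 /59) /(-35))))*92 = -55664140/53 = -1050266.79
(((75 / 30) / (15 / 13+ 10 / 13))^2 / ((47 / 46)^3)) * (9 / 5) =37012014/12977875 = 2.85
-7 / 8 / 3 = -7/24 = -0.29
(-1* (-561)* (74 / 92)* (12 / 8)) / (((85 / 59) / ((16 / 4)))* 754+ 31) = 408221/182482 = 2.24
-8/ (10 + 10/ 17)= -0.76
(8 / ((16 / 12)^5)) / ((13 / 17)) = 4131/1664 = 2.48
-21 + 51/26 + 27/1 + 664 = 17471/26 = 671.96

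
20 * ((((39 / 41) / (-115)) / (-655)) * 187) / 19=29172/11735635 = 0.00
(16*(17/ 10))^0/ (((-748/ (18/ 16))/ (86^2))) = -16641/1496 = -11.12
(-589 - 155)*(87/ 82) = -32364/41 = -789.37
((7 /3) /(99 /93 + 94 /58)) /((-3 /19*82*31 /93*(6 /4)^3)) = -239134/4008447 = -0.06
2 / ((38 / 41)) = 41/19 = 2.16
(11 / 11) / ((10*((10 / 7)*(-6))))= -7/600 = -0.01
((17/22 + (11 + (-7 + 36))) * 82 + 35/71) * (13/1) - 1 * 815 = 33313661/781 = 42655.14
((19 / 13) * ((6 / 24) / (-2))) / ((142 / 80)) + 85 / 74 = 1.05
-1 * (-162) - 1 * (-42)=204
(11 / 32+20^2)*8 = 12811/4 = 3202.75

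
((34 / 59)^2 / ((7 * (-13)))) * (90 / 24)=-4335/316771 = -0.01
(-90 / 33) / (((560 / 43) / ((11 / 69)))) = -43/1288 = -0.03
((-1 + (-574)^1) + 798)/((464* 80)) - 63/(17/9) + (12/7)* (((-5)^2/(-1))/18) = -473460229/13251840 = -35.73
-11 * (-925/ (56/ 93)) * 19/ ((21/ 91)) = 77909975/56 = 1391249.55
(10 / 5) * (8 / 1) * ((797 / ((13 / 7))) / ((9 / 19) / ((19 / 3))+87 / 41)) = 660598232/211341 = 3125.75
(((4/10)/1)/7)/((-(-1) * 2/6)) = 6/35 = 0.17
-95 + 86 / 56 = -93.46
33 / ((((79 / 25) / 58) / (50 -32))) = 861300/79 = 10902.53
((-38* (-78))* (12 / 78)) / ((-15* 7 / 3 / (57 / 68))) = -6498/595 = -10.92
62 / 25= 2.48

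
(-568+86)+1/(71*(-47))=-1608435/3337 = -482.00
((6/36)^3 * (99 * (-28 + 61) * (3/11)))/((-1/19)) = -627/8 = -78.38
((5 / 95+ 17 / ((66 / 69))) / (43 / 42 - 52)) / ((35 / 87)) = -1944711/2237345 = -0.87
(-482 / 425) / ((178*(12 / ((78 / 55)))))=-3133/4160750 = 0.00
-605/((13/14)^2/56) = -6640480/169 = -39292.78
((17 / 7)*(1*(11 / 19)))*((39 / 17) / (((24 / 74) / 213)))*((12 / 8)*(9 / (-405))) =-375661/5320 = -70.61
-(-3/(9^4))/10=1/21870 = 0.00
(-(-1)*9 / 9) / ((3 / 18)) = 6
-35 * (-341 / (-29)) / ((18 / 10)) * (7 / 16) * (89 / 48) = -37177525/200448 = -185.47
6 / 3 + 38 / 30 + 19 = 334/15 = 22.27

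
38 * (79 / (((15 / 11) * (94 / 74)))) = 1221814/705 = 1733.07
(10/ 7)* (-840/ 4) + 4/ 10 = -1498/5 = -299.60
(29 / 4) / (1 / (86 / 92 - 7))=-8091/184 = -43.97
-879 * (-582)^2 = -297738396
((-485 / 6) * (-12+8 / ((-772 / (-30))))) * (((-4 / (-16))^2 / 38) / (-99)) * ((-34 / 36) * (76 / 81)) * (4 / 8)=387515/55716012 = 0.01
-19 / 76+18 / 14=29/28 = 1.04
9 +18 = 27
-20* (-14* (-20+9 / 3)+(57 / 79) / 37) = -13914620/2923 = -4760.39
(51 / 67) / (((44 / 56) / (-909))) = -649026/737 = -880.63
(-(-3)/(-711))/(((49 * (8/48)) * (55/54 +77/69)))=-2484/10262021 = 0.00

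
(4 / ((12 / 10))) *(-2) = -20/3 = -6.67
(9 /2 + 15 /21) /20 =73/280 = 0.26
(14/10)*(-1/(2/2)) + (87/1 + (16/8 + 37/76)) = 33473/380 = 88.09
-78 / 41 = -1.90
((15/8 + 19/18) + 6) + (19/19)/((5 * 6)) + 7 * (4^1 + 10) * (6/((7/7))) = 214907/360 = 596.96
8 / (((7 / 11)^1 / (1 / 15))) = 88/105 = 0.84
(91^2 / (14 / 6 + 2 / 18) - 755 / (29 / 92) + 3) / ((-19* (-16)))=635135/193952 = 3.27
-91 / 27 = -3.37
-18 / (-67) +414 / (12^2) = 1685/536 = 3.14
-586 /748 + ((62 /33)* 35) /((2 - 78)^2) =-1250831/1620168 = -0.77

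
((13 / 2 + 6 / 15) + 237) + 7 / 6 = 3676/15 = 245.07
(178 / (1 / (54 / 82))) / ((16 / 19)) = 45657/328 = 139.20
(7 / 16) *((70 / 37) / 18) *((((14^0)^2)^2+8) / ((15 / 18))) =147/296 = 0.50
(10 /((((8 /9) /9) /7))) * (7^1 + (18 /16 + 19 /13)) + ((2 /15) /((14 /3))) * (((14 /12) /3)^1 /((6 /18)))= 42397633/6240 = 6794.49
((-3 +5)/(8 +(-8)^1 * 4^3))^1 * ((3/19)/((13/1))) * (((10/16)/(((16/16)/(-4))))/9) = 5/373464 = 0.00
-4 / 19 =-0.21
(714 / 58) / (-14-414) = -357/12412 = -0.03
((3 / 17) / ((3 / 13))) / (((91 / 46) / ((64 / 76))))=736/2261 = 0.33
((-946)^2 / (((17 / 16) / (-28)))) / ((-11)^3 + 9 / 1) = 200461184/11237 = 17839.39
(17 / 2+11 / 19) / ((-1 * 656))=-0.01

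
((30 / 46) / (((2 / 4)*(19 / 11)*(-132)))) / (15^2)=-1/39330 = 0.00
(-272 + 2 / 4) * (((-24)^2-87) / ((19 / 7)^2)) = -13010823/722 = -18020.53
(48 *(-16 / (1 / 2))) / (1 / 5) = -7680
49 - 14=35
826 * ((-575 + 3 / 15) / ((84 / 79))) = -2232619/5 = -446523.80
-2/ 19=-0.11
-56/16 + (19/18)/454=-28583/8172 = -3.50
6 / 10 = 3/5 = 0.60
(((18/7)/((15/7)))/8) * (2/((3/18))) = 9/5 = 1.80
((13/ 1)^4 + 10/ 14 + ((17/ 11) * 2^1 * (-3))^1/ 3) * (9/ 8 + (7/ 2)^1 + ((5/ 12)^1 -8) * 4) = -678395819/924 = -734194.61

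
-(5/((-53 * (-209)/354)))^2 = -3132900/122699929 = -0.03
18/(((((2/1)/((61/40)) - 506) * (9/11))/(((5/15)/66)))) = -61/277074 = 0.00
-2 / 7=-0.29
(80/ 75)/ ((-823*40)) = -2/61725 = 0.00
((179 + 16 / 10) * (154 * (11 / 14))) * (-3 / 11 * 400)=-2383920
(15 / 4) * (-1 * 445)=-6675/4 = -1668.75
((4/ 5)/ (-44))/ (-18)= 1/990 = 0.00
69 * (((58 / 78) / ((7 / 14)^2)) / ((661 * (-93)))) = -2668/799149 = 0.00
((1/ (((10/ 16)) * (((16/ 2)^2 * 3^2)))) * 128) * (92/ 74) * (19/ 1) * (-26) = -363584/1665 = -218.37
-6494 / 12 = -3247/6 = -541.17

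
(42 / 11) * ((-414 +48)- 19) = -1470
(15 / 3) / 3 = 1.67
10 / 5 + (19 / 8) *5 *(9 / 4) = 919/32 = 28.72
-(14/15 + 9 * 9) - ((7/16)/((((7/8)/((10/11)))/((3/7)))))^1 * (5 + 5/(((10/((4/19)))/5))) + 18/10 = -254593/3135 = -81.21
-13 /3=-4.33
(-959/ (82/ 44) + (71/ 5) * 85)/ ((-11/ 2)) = -56778/451 = -125.89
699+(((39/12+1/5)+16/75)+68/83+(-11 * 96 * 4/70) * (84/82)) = 655078837/1020900 = 641.67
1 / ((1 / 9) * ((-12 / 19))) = -57/4 = -14.25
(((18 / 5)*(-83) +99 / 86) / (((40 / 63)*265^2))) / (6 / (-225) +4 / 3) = -0.01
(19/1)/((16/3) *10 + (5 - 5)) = 57/160 = 0.36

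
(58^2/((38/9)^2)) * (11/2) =749331/722 = 1037.85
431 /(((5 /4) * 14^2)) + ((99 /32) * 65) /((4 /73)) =115145143/31360 = 3671.72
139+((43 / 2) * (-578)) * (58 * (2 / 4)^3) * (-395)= 142351841/4 = 35587960.25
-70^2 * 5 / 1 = -24500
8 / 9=0.89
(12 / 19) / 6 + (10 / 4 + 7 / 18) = 512/171 = 2.99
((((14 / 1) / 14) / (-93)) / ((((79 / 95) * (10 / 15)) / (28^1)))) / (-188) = 665/230206 = 0.00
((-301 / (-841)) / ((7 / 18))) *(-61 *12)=-566568/841 = -673.68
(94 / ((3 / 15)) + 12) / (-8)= -241/4 = -60.25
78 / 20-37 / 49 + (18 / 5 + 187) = 18987/98 = 193.74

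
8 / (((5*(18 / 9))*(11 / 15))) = 12/11 = 1.09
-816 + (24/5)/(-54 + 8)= -93852/115 = -816.10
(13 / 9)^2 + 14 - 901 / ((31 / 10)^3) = -34163327/2413071 = -14.16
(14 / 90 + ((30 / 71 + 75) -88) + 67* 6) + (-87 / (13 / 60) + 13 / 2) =-453593/83070 = -5.46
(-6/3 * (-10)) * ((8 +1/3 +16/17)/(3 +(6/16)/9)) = 75680/1241 = 60.98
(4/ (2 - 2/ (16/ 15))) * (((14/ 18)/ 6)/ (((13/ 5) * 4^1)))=140/351 = 0.40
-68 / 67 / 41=-68/2747 = -0.02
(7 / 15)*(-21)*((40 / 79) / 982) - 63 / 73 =-0.87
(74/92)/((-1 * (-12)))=37/552 = 0.07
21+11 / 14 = 305/14 = 21.79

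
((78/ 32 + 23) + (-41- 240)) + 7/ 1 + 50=-3177/16 = -198.56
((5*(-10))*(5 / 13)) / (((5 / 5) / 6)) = -1500/13 = -115.38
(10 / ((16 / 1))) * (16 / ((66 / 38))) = 5.76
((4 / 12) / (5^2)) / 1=1/75 = 0.01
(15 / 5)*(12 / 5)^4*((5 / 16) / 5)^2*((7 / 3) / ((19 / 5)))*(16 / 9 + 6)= 1.86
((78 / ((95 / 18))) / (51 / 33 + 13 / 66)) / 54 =1716/10925 = 0.16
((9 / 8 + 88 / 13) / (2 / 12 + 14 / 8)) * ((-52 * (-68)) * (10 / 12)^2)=697850/69 = 10113.77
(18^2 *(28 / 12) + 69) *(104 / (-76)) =-21450/19 = -1128.95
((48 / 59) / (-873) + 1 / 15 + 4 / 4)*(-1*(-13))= 396448/28615 = 13.85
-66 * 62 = -4092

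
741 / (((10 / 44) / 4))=65208/5 = 13041.60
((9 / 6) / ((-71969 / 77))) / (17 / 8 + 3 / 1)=-924/2950729 = 0.00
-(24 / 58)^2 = -144/841 = -0.17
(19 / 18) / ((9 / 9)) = 1.06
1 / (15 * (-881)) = -1/13215 = 0.00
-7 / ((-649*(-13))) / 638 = -7/5382806 = 0.00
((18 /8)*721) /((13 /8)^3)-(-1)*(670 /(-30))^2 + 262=22518187/19773 = 1138.84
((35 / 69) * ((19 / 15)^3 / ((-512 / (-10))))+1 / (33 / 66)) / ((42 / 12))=4817293/8346240 = 0.58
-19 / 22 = -0.86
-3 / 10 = -0.30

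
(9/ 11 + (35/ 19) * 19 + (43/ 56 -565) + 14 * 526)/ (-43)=-158.97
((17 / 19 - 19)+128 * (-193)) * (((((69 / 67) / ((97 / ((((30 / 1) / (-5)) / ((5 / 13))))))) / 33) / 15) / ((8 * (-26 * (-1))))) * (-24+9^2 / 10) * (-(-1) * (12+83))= -42944151/714890 = -60.07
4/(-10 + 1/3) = -12/29 = -0.41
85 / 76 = 1.12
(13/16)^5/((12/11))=4084223/12582912 = 0.32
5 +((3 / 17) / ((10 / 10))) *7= 6.24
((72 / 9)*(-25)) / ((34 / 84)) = -8400/17 = -494.12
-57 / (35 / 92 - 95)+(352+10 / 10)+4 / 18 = 27720391/78345 = 353.82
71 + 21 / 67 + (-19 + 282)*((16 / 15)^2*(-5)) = -4295966/3015 = -1424.86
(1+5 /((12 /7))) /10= 0.39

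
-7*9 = -63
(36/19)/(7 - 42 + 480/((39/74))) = 52/24035 = 0.00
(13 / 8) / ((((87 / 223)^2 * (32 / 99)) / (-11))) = -78223717/215296 = -363.33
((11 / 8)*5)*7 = 385/8 = 48.12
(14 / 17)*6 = 84/17 = 4.94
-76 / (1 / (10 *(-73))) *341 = 18918680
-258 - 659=-917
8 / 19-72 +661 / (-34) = -58799/646 = -91.02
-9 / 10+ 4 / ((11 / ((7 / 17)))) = -1403/1870 = -0.75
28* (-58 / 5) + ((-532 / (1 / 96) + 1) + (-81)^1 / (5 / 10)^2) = -258599/5 = -51719.80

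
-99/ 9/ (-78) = 11/78 = 0.14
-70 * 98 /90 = -686/9 = -76.22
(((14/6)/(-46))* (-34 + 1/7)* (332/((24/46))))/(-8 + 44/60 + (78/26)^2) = 32785/52 = 630.48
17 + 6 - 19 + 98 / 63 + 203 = 1877/9 = 208.56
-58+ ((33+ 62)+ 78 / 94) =1778/47 = 37.83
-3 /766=-3/766 = 0.00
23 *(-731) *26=-437138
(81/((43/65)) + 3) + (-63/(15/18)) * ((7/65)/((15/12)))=118.93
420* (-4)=-1680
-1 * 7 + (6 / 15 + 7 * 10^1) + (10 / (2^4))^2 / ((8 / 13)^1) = 163929/2560 = 64.03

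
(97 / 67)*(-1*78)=-7566/67 = -112.93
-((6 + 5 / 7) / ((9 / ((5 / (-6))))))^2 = -55225/142884 = -0.39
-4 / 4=-1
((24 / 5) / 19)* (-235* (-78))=87984/19 = 4630.74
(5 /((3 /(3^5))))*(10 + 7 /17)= 71685/17 = 4216.76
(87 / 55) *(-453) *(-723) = 28494153/55 = 518075.51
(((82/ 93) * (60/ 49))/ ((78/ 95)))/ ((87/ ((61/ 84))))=1187975/108233307 = 0.01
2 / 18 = 1/9 = 0.11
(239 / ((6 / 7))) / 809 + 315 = 1530683/4854 = 315.34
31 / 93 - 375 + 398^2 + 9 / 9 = 474091/3 = 158030.33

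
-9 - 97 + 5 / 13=-1373/13 = -105.62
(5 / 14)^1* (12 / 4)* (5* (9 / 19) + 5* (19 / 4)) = 29775/1064 = 27.98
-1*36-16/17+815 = 13227/17 = 778.06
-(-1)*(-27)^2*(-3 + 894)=649539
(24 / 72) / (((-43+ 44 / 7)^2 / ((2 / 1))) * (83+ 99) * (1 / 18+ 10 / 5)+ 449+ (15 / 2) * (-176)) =42/31659823 = 0.00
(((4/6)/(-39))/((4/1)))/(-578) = 1/135252 = 0.00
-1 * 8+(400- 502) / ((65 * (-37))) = -19138/2405 = -7.96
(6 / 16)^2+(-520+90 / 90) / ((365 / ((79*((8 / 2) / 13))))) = -10453551/303680 = -34.42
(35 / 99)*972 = 3780/11 = 343.64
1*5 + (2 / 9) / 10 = 5.02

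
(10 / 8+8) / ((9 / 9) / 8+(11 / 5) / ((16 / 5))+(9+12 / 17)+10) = 2516/5581 = 0.45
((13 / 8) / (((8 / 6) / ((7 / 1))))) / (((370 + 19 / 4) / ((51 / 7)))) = 1989/11992 = 0.17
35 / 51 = 0.69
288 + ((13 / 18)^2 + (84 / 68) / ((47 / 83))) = 75256051/258876 = 290.70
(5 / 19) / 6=5/114 = 0.04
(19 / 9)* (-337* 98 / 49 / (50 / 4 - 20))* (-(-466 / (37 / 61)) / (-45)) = -728046712/224775 = -3239.00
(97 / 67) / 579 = 97/38793 = 0.00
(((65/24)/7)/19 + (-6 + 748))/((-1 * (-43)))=17.26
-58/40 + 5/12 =-31/30 = -1.03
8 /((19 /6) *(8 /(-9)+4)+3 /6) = 432/559 = 0.77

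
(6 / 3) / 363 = 2/363 = 0.01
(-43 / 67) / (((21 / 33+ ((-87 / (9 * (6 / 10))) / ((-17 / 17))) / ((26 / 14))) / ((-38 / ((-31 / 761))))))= -800175519/12445384 = -64.29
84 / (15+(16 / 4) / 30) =1260/227 = 5.55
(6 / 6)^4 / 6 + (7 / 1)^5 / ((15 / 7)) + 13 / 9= 706039/90 = 7844.88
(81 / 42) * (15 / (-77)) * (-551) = 223155/1078 = 207.01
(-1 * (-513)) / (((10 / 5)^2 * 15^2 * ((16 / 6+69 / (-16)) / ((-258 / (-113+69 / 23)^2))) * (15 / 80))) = 0.04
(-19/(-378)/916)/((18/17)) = 323/6232464 = 0.00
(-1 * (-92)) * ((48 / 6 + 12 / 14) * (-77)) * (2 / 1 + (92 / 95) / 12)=-37207192/285 = -130551.55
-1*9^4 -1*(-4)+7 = -6550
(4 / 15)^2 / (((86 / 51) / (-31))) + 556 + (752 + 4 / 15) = 4214944/3225 = 1306.96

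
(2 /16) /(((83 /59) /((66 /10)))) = 1947/3320 = 0.59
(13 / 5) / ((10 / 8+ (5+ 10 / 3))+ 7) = 156/995 = 0.16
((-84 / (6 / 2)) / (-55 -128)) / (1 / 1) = 28/183 = 0.15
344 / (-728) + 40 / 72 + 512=419396/819 = 512.08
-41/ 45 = -0.91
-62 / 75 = -0.83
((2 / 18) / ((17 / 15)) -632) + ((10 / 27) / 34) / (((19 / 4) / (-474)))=-1840099/2907 = -632.99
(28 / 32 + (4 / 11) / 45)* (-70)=-61.82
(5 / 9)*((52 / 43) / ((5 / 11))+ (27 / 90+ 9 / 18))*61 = 15128/129 = 117.27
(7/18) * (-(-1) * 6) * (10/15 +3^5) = 568.56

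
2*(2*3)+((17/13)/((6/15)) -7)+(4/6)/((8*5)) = 6463/780 = 8.29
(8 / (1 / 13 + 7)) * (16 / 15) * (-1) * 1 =-416/345 = -1.21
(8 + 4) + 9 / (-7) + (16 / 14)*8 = 139/7 = 19.86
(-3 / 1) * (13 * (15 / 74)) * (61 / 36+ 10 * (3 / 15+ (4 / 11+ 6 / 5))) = -497575/3256 = -152.82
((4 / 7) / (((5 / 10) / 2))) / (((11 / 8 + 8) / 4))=0.98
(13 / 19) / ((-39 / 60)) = -20/19 = -1.05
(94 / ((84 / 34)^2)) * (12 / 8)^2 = 34.65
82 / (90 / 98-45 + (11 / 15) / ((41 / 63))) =-823690/431481 = -1.91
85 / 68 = 5/4 = 1.25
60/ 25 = 12/5 = 2.40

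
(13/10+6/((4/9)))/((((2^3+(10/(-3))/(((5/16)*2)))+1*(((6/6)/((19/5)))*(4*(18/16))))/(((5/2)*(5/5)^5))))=4218/439 = 9.61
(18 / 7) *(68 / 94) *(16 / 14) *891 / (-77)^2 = 396576/1241317 = 0.32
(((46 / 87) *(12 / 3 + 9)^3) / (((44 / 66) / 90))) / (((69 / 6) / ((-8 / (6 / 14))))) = -7381920/29 = -254548.97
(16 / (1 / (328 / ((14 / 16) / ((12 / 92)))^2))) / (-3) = -1007616/25921 = -38.87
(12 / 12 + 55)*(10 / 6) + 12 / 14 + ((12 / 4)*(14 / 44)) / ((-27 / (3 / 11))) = 478627/5082 = 94.18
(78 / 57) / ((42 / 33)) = 143/133 = 1.08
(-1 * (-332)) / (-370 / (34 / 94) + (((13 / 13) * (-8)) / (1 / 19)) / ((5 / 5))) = -2822/9987 = -0.28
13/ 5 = 2.60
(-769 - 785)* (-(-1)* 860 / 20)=-66822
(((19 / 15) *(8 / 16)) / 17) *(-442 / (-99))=247/1485 = 0.17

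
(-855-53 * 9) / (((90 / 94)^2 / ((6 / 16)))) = -81733/150 = -544.89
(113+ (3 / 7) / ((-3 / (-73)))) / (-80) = -1.54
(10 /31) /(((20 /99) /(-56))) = -2772/31 = -89.42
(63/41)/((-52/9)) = -567/2132 = -0.27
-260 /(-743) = 260/743 = 0.35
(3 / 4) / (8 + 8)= 3/64 = 0.05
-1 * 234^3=-12812904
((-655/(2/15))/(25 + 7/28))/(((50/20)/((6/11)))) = -47160/1111 = -42.45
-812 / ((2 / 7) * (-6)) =1421/3 = 473.67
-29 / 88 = -0.33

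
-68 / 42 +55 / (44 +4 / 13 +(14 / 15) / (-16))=-0.38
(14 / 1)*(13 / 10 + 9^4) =459361/5 = 91872.20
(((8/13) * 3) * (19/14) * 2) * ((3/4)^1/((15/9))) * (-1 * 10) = -2052/91 = -22.55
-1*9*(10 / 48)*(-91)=1365/8 = 170.62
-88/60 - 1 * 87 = -1327/15 = -88.47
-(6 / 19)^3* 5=-1080/6859 = -0.16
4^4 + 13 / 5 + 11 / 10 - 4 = 2557/10 = 255.70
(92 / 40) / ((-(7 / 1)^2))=-23/490 = -0.05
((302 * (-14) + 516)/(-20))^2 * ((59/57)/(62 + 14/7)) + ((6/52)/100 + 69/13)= 83352787/148200 = 562.43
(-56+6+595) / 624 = 545/624 = 0.87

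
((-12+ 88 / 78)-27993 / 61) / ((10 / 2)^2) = -1117591/59475 = -18.79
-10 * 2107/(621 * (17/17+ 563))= -10535/175122 = -0.06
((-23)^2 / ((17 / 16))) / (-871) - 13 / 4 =-226347/59228 = -3.82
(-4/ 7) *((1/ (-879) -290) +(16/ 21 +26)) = 6478844/43071 = 150.42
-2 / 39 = -0.05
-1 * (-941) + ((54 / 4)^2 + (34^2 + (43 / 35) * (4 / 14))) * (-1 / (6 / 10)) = -758521/588 = -1290.00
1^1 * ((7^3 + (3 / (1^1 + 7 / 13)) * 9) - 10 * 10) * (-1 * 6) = -15633/10 = -1563.30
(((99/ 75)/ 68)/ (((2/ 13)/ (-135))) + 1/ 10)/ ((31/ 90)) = -103635/2108 = -49.16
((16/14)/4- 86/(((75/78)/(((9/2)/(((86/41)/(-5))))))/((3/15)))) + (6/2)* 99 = 85604/175 = 489.17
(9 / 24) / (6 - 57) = -1/136 = -0.01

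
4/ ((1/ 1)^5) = 4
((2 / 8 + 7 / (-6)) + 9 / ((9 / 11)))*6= 121/2 = 60.50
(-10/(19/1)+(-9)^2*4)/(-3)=-6146/57 = -107.82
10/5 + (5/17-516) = -8733/17 = -513.71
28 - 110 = -82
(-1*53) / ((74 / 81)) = -4293/74 = -58.01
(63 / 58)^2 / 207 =441/77372 = 0.01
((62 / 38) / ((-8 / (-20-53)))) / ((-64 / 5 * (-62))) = 365/19456 = 0.02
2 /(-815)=-2/815 = 0.00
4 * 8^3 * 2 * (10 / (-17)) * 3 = -7228.24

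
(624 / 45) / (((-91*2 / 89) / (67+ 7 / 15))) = -720544/1575 = -457.49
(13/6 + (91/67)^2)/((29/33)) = 1188473/260362 = 4.56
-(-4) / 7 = 4/7 = 0.57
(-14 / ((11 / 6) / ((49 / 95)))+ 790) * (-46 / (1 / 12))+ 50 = -453379318/1045 = -433855.81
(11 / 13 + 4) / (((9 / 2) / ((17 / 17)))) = 14/13 = 1.08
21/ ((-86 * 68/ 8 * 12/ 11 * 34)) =-77/99416 = 0.00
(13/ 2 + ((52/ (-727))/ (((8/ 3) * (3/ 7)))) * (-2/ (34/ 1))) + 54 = 747765/12359 = 60.50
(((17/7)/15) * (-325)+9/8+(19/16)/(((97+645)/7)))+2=-1762381/35616 = -49.48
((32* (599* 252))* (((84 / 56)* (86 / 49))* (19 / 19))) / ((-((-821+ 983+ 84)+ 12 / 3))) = -44508096/875 = -50866.40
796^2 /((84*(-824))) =-39601/4326 = -9.15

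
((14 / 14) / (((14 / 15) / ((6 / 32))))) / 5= 9/224 = 0.04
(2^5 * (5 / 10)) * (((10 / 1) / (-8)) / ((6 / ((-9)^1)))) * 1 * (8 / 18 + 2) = 220/3 = 73.33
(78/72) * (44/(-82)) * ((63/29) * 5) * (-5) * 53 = 3978975/2378 = 1673.24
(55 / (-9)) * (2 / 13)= -110/117 = -0.94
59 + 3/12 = 237/4 = 59.25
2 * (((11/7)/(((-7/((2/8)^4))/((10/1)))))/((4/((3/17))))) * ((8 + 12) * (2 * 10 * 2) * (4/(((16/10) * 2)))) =-20625/26656 = -0.77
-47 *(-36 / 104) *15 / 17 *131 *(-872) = -362401020/221 = -1639823.62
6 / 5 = 1.20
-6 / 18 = -1/3 = -0.33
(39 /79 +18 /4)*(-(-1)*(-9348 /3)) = -1229262/79 = -15560.28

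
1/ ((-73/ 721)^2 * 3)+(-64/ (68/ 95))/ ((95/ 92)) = -14695567/271779 = -54.07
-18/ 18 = -1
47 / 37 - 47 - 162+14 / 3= -22540/111 = -203.06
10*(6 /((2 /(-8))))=-240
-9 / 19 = -0.47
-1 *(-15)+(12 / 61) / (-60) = 4574/305 = 15.00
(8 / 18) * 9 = 4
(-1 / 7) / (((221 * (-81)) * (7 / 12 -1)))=-4/208845 = 0.00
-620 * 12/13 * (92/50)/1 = -68448/65 = -1053.05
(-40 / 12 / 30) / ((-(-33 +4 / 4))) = -1/288 = 0.00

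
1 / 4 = 0.25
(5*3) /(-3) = -5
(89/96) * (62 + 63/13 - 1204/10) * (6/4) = -309809/4160 = -74.47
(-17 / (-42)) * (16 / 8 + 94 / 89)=2312/1869 = 1.24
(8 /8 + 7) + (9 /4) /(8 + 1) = 33/4 = 8.25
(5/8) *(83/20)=83/32 = 2.59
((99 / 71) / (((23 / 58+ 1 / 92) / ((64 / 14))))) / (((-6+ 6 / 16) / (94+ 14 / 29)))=-141971456/540239 = -262.79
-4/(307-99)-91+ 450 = 18667/52 = 358.98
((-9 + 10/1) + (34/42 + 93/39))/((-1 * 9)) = -1145/2457 = -0.47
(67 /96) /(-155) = -67/14880 = 0.00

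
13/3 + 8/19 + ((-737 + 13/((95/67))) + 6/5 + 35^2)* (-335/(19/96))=-913563971/1083 = -843549.37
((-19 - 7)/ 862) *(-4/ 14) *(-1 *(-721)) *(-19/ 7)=-50882/3017 = -16.87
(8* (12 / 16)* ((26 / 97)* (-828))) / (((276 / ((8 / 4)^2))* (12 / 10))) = -1560/97 = -16.08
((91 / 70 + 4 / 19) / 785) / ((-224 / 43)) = -1763/4772800 = 0.00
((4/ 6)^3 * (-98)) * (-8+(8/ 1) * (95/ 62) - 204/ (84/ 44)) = 2493568/837 = 2979.17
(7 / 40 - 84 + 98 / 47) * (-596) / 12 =22896979/5640 = 4059.75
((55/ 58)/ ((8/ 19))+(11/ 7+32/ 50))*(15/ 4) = 1087329/64960 = 16.74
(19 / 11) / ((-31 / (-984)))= 18696/341 = 54.83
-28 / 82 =-14/41 = -0.34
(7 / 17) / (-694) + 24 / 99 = 94153/389334 = 0.24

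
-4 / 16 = -0.25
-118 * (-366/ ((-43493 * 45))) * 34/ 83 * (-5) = 8024/177537 = 0.05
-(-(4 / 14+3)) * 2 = 46/7 = 6.57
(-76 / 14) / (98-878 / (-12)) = -228/7189 = -0.03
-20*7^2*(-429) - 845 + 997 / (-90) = 37760753/90 = 419563.92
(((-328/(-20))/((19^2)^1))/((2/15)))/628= 123/226708 = 0.00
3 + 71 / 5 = 86/5 = 17.20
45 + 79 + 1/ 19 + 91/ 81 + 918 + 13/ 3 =1612117/1539 = 1047.51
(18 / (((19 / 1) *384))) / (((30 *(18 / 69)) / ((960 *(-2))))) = -0.61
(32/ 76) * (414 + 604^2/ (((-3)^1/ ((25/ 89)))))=-72078896/5073 = -14208.34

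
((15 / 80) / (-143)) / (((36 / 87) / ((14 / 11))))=-203/50336 = 0.00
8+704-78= 634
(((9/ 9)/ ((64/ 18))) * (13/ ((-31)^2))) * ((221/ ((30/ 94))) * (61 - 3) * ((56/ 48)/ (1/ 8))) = 27411293/19220 = 1426.19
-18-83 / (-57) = -943/57 = -16.54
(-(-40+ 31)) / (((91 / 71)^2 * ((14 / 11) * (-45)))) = -55451/579670 = -0.10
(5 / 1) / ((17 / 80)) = 400/17 = 23.53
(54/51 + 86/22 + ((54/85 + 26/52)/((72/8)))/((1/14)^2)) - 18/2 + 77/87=5265581/244035 = 21.58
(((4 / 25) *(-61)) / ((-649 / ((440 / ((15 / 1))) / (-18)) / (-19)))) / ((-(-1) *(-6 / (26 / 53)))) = -241072/6332175 = -0.04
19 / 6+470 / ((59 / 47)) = 133661/354 = 377.57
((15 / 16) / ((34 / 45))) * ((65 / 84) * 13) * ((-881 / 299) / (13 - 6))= -12884625/2452352 = -5.25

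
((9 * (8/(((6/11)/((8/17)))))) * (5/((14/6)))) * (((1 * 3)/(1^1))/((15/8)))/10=12672/595 = 21.30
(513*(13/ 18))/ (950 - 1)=57/146 = 0.39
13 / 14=0.93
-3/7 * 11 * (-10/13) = 330/91 = 3.63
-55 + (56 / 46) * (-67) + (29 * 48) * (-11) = -355317/23 = -15448.57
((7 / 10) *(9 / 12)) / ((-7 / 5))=-0.38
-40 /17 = -2.35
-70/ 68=-35/34 = -1.03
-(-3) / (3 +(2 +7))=0.25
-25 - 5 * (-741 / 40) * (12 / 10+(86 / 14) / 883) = 86.79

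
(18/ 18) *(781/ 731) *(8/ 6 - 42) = -95282/2193 = -43.45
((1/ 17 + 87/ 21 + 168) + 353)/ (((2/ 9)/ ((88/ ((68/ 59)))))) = 180453.12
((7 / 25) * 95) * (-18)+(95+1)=-1914/5 = -382.80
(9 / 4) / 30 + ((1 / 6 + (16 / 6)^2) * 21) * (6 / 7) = 5243/40 = 131.08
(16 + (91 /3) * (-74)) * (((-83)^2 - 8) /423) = -46006366/1269 = -36254.03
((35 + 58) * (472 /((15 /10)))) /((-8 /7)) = -25606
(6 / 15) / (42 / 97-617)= -194/299035 = 0.00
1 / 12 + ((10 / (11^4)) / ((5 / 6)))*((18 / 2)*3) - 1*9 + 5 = -684239/175692 = -3.89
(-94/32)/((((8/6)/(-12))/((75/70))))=6345/224 = 28.33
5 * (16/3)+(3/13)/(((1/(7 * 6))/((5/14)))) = 1175/39 = 30.13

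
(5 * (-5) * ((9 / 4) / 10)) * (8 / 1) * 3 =-135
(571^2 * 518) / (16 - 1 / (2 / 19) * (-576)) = 12063517/392 = 30774.28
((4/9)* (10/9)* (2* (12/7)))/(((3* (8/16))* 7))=640/3969 = 0.16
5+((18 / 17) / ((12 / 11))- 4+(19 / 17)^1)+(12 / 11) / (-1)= 2.00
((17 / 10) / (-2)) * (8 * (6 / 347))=-204/1735 = -0.12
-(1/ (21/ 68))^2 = -4624/441 = -10.49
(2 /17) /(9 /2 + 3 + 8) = 4/527 = 0.01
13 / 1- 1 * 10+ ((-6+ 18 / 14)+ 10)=58/7 = 8.29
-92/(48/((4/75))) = -23/225 = -0.10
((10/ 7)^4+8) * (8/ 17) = 5.72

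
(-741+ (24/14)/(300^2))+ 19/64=-622190609/840000 = -740.70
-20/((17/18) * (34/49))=-30.52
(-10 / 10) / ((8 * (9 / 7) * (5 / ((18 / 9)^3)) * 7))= -1/45 = -0.02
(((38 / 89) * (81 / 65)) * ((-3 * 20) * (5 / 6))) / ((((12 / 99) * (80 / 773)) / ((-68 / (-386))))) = -667391967/1786408 = -373.59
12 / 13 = 0.92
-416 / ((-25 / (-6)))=-2496/25 = -99.84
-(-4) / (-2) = -2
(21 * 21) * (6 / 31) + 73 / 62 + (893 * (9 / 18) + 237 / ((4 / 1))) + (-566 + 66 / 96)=13377/496 = 26.97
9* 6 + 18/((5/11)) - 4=448/5 = 89.60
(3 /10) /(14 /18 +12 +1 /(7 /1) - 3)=189/6250 = 0.03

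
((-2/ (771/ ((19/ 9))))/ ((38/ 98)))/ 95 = -98/659205 = 0.00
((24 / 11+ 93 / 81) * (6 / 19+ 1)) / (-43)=-575/5643 = -0.10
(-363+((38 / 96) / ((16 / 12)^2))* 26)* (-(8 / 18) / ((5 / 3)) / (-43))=-15241/6880 = -2.22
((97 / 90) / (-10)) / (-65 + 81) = -97/14400 = -0.01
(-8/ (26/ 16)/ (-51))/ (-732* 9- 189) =-64/4493151 = 0.00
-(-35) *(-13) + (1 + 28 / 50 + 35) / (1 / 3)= -8633/25 = -345.32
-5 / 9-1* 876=-7889/9 = -876.56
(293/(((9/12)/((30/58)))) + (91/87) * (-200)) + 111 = 9037/87 = 103.87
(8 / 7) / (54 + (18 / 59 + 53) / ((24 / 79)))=11328/2274433 = 0.00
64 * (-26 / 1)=-1664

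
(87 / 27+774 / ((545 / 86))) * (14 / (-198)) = -4304167/485595 = -8.86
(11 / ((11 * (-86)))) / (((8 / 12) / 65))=-195/172 = -1.13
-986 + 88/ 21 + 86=-18812/21 = -895.81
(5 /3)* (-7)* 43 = -1505/3 = -501.67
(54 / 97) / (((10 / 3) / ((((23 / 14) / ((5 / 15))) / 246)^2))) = 42849/639183440 = 0.00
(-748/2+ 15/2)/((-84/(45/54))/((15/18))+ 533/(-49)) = 897925/323002 = 2.78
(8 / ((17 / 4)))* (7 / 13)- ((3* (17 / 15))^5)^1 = -313088397/690625 = -453.34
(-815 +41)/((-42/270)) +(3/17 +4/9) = 5329655/1071 = 4976.34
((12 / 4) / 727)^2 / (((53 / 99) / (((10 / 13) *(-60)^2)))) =32076000/364156481 = 0.09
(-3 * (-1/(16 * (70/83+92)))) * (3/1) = 747/123296 = 0.01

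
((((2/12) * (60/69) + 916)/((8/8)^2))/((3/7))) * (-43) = -19027414/207 = -91919.87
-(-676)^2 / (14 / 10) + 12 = -2284796/7 = -326399.43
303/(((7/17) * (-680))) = -303/280 = -1.08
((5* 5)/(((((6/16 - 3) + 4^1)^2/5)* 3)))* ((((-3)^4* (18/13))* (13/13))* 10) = 38880000/1573 = 24717.10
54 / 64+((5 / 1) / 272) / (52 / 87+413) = 0.84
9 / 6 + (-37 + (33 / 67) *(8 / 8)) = -4691/134 = -35.01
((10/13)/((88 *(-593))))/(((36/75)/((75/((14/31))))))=-96875/18994976 = -0.01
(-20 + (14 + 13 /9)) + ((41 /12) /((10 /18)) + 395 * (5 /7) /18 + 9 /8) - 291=-228989/840 = -272.61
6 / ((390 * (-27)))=-1/1755 = 0.00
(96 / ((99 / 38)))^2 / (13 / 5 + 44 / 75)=36966400/86757 = 426.09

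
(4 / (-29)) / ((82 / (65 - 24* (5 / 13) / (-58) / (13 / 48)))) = -642890/5827289 = -0.11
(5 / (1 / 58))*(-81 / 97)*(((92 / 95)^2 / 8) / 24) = -414207/350170 = -1.18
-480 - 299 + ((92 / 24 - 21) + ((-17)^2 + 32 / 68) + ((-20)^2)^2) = 16268317/102 = 159493.30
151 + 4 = 155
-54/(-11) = 4.91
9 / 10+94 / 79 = 1651/790 = 2.09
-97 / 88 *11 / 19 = -97/152 = -0.64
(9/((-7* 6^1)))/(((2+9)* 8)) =-3/1232 = 0.00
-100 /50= -2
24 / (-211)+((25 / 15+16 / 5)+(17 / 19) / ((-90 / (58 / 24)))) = 20474801/4329720 = 4.73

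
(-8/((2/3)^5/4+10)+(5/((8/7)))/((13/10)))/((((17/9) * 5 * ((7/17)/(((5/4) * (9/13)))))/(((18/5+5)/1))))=566966223/115366160 = 4.91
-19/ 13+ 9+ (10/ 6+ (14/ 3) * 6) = 1451/39 = 37.21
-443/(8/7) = -3101/8 = -387.62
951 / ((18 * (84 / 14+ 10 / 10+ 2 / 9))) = 951/130 = 7.32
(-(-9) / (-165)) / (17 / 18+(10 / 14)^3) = -18522/444455 = -0.04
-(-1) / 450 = 1/450 = 0.00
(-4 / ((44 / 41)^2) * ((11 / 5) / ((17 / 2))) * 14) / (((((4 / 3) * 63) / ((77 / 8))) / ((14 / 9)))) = -2.24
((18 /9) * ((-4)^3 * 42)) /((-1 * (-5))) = -5376/5 = -1075.20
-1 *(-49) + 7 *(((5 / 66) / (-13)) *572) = 77/3 = 25.67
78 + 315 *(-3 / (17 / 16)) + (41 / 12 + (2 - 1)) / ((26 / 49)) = -4259579/5304 = -803.09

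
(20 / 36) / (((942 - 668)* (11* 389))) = 5/10552014 = 0.00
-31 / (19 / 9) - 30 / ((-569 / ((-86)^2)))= 375.26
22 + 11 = 33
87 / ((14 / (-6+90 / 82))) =-17487/574 = -30.47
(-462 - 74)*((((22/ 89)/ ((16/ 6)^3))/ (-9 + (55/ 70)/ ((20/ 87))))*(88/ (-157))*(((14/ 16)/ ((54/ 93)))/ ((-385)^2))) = -2077/291197320 = 0.00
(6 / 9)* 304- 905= -2107/3 = -702.33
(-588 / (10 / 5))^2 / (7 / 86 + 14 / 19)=20176632/191 = 105636.82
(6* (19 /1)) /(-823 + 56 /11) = -418/2999 = -0.14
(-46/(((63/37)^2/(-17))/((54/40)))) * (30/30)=364.14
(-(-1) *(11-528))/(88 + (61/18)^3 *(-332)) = 753786/18711119 = 0.04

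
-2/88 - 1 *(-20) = 879/44 = 19.98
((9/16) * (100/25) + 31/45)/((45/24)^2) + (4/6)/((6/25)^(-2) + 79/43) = 0.87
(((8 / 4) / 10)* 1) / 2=1/10 = 0.10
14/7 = 2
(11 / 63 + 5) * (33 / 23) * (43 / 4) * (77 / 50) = 848089/6900 = 122.91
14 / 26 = 7/13 = 0.54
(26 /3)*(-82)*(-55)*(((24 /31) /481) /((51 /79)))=5700640/58497 = 97.45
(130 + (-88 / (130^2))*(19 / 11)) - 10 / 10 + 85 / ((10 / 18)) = 1191412/4225 = 281.99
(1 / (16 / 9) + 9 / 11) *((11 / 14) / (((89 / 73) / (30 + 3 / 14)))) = 7503597/279104 = 26.88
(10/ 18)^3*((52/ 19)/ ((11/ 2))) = 13000/152361 = 0.09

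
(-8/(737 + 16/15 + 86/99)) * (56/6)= -36960/365773 = -0.10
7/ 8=0.88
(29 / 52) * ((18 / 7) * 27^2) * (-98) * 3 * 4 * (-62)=990920952/13 = 76224688.62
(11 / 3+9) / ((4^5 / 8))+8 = 1555/192 = 8.10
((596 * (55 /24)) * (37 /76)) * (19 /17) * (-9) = -909645/136 = -6688.57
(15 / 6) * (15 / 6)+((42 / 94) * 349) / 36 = 1492/141 = 10.58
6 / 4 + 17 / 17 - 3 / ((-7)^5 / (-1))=84029/33614 = 2.50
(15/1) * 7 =105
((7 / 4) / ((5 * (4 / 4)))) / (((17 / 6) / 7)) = 147/170 = 0.86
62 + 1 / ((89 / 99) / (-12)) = 4330/89 = 48.65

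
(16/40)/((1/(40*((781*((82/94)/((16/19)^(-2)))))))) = 131158016/16967 = 7730.18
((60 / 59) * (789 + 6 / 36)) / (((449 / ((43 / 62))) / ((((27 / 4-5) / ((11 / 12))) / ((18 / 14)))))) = 49883225/27100293 = 1.84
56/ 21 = 8/3 = 2.67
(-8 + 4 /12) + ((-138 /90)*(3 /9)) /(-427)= -147292/19215 = -7.67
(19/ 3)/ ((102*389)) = 19/119034 = 0.00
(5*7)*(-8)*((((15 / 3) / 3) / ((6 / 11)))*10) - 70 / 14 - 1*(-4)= -77009/9 = -8556.56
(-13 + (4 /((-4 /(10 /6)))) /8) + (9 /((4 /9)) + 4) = 265/24 = 11.04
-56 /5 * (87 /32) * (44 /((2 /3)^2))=-60291/20 = -3014.55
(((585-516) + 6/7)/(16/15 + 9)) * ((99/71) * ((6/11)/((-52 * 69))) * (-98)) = 462105/3205579 = 0.14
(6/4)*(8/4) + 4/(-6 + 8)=5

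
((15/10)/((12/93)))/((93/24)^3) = 192/961 = 0.20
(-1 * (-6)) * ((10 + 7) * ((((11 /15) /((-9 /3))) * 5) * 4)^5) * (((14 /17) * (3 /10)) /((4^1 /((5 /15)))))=-577206784/98415 = -5865.03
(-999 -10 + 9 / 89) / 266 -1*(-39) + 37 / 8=3771945/94696 = 39.83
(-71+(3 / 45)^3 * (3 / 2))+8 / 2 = -150749/2250 = -67.00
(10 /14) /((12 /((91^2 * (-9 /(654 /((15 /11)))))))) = -88725/9592 = -9.25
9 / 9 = 1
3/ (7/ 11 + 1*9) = 33/106 = 0.31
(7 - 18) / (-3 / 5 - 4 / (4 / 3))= 55/18 = 3.06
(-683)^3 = -318611987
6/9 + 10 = 32/3 = 10.67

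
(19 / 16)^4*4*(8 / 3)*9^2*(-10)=-17593335/1024 = -17180.99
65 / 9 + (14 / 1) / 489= 10637/1467 = 7.25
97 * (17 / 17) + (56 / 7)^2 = 161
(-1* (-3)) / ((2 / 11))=33/2 = 16.50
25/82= 0.30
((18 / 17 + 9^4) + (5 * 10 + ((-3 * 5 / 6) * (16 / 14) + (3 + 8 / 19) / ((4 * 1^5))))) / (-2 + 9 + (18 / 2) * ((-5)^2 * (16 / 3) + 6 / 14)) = 59781355/10950992 = 5.46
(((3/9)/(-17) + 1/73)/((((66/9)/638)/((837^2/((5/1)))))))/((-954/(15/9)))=125.84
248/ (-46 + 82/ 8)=-992/143 = -6.94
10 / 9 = 1.11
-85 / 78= -1.09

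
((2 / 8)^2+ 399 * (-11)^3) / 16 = -8497103/256 = -33191.81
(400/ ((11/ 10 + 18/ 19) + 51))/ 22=38000/110869 = 0.34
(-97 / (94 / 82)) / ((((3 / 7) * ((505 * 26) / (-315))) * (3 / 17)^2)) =56318297/370266 = 152.10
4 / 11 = 0.36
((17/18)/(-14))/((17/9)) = -1/28 = -0.04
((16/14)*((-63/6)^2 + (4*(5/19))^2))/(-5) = -321602/12635 = -25.45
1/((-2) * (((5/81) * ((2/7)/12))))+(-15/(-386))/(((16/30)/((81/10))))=-10487151/30880 = -339.61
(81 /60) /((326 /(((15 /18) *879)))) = 7911/2608 = 3.03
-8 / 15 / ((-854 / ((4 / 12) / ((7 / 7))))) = 4/19215 = 0.00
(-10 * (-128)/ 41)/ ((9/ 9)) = 1280/41 = 31.22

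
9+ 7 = 16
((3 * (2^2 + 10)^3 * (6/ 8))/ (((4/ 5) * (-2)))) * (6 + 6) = -46305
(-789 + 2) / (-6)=787/6 = 131.17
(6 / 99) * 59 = 118/33 = 3.58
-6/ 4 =-3/2 = -1.50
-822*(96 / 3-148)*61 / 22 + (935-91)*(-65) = 2304776/11 = 209525.09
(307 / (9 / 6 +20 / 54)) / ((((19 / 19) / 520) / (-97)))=-836194320/101 = -8279151.68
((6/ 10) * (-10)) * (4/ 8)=-3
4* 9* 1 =36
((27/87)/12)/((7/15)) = 45/812 = 0.06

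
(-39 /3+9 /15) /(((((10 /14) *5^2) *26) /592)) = -128464/8125 = -15.81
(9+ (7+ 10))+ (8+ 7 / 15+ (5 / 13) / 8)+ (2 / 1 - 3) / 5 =53531/1560 = 34.31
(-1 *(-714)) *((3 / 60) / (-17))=-21/10 = -2.10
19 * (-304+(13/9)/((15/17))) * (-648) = 18613464/5 = 3722692.80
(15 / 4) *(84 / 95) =63/19 = 3.32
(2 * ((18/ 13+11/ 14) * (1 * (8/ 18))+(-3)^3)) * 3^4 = -383814/91 = -4217.74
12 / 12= 1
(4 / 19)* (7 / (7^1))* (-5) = -20/19 = -1.05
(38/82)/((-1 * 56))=-19/2296 = -0.01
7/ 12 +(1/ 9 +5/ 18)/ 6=35/54 = 0.65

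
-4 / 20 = -1/5 = -0.20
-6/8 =-3/4 = -0.75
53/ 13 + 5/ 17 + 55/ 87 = 96197/19227 = 5.00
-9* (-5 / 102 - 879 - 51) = 284595/34 = 8370.44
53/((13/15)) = 795/13 = 61.15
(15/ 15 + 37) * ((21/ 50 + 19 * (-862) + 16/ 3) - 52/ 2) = -46735003/75 = -623133.37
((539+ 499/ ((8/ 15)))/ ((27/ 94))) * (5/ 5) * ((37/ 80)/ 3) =20514983/25920 = 791.47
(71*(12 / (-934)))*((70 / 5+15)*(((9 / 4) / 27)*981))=-2019879/934 = -2162.61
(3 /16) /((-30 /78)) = -39/80 = -0.49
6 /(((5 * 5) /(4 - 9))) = -1.20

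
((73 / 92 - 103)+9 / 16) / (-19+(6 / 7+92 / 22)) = 576037/79120 = 7.28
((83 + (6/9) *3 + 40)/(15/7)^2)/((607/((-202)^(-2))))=245/222912252 = 0.00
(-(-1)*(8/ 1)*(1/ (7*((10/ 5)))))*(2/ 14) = 0.08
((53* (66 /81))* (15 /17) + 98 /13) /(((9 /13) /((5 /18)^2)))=567400/111537 = 5.09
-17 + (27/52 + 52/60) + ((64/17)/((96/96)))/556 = -28766497/1843140 = -15.61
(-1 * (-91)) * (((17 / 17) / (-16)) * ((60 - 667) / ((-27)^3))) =-55237/314928 = -0.18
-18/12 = -3/2 = -1.50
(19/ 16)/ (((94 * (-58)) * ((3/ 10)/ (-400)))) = 2375/8178 = 0.29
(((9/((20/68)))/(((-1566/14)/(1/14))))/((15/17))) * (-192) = 9248/2175 = 4.25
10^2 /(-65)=-20/13 = -1.54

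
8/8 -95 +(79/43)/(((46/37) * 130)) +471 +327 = 181029483/257140 = 704.01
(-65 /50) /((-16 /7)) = 91/160 = 0.57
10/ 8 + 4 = 21/4 = 5.25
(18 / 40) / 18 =1/40 = 0.02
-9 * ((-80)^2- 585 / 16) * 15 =-13745025/16 = -859064.06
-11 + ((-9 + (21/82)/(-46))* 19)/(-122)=-4416613/460184 = -9.60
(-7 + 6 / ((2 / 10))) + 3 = 26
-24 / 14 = -12/7 = -1.71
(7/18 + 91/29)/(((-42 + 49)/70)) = 9205/261 = 35.27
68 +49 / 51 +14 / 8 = 14425/204 = 70.71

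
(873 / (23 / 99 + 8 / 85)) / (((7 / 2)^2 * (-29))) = -29385180/3903487 = -7.53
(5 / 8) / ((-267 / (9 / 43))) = -15/30616 = 0.00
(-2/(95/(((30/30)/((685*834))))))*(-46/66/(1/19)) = 23/47131425 = 0.00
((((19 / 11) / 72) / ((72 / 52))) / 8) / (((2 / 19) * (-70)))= -4693/15966720 = 0.00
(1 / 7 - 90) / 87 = -629/609 = -1.03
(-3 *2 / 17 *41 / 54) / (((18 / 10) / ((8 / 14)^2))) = -3280/67473 = -0.05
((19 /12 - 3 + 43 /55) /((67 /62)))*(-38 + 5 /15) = 1467757/66330 = 22.13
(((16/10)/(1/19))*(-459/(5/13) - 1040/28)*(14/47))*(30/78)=-1007152/235 = -4285.75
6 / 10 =0.60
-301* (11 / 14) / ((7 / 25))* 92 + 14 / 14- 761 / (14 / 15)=-157043/2 = -78521.50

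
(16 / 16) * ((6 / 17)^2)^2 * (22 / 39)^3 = 511104/183495637 = 0.00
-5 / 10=-1/2 = -0.50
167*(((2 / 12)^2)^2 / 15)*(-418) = -34903/9720 = -3.59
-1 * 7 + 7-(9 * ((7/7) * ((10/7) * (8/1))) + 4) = -106.86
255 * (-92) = -23460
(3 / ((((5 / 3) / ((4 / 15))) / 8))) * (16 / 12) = 128/25 = 5.12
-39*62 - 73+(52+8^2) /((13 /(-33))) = -36211/13 = -2785.46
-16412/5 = -3282.40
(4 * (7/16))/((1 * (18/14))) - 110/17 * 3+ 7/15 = -53807/3060 = -17.58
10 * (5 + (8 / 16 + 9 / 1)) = 145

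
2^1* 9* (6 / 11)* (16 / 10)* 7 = 6048/55 = 109.96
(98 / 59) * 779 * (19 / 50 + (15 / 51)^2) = 603.63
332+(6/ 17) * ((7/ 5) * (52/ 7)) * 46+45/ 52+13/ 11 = 24450719/48620 = 502.89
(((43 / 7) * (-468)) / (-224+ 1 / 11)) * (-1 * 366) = -27006408/5747 = -4699.22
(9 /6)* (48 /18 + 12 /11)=62/11 = 5.64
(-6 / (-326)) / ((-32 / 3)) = -9/5216 = 0.00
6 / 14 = 3/7 = 0.43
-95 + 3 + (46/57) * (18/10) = -8602/95 = -90.55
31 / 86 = 0.36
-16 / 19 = -0.84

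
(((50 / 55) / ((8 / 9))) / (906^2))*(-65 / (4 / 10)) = -1625/8025952 = 0.00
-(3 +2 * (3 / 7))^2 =-729/49 = -14.88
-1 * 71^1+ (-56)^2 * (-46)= -144327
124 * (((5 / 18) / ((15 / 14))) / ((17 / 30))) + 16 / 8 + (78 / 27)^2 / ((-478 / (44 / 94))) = 908331230/15467841 = 58.72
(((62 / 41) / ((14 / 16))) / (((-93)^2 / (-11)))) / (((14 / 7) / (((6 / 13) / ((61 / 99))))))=-5808/7055321 = 0.00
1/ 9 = 0.11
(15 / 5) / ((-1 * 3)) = -1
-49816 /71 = -701.63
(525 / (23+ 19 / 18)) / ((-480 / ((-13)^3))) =692055/6928 = 99.89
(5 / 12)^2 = 25/144 = 0.17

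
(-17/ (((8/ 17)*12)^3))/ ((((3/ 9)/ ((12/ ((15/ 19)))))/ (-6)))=1586899/61440 = 25.83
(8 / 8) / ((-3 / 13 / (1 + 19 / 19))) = -8.67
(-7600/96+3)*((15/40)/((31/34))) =-7769/248 = -31.33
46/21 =2.19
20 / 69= 0.29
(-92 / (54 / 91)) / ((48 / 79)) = -165347/648 = -255.17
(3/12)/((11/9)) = 9/44 = 0.20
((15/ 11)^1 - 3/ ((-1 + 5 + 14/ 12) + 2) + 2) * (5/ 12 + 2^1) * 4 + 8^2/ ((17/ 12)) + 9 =1993648/24123 = 82.65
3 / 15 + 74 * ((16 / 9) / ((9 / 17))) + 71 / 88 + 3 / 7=62352341/249480 = 249.93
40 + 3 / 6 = 40.50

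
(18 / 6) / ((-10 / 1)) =-3/10 = -0.30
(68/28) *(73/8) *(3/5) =3723/280 = 13.30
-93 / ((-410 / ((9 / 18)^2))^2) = -93/2689600 = 0.00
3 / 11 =0.27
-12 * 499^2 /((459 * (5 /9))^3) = -996004/5527125 = -0.18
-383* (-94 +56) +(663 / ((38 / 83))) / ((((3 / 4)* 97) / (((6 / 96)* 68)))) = 53957875/3686 = 14638.60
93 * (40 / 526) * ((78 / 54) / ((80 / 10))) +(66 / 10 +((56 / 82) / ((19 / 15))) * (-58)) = -143786329/6146310 = -23.39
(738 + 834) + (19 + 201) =1792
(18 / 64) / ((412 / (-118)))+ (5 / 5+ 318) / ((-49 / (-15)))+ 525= 201095901/323008 = 622.57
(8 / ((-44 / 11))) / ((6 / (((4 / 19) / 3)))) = -4/171 = -0.02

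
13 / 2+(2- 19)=-21/2 = -10.50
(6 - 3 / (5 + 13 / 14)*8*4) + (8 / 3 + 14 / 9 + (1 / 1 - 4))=-6701/747 = -8.97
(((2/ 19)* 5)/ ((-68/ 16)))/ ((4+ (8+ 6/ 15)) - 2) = -50/4199 = -0.01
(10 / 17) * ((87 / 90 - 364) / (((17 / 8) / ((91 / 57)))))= -7928648/49419 = -160.44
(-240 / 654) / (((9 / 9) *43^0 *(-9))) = 40/981 = 0.04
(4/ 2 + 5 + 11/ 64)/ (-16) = -459/1024 = -0.45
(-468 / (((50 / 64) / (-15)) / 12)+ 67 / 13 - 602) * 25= 34849865/13 = 2680758.85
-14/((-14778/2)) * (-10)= -140/7389 = -0.02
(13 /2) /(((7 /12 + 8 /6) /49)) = 3822/23 = 166.17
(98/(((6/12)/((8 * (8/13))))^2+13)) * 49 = 78675968/213161 = 369.09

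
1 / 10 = 0.10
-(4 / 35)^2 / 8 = -2/1225 = 0.00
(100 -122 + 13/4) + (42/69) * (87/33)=-17351/1012 = -17.15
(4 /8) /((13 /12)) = 6/13 = 0.46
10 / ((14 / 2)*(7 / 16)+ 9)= 160/193 = 0.83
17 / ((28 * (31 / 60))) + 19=4378/217 = 20.18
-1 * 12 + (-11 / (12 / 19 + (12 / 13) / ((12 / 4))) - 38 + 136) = 17235/232 = 74.29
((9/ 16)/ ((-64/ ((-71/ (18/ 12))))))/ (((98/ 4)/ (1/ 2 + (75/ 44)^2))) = 1404309/24285184 = 0.06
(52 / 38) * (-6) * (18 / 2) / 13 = -108/19 = -5.68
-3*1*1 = -3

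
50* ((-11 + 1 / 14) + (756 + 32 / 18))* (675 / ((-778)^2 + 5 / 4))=41.64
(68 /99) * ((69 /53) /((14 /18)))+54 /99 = 6918/4081 = 1.70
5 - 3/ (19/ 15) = 50/19 = 2.63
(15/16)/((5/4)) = 3/4 = 0.75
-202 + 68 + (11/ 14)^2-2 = -26535/196 = -135.38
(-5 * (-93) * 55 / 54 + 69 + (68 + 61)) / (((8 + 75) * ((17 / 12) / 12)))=96712/1411 = 68.54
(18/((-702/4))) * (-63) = 84/13 = 6.46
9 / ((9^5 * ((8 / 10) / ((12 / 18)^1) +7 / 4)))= 20/387099 = 0.00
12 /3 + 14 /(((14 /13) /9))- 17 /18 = 2161/18 = 120.06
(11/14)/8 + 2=235/112 = 2.10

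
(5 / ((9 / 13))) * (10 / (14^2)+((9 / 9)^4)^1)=6695/882 = 7.59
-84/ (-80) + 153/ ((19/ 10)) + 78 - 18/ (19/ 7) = 58119/380 = 152.94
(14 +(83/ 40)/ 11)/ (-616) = -6243/271040 = -0.02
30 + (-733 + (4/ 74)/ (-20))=-260111/370 = -703.00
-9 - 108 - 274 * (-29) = 7829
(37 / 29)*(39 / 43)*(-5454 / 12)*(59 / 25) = -77389533/62350 = -1241.21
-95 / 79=-1.20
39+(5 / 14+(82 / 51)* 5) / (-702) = 19541897/501228 = 38.99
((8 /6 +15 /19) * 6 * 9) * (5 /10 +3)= 7623/19 = 401.21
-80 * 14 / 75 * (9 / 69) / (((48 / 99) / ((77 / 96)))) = -5929/1840 = -3.22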